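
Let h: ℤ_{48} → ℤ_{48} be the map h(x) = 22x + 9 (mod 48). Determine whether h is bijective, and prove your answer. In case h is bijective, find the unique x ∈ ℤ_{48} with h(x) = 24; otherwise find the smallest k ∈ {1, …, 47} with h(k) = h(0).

We have gcd(22, 48) = 2 > 1. Taking s = 0 and t = 24: h(0) = 9 and h(24) = 22·24 + 9 = 537 ≡ 9 (mod 48).
So h(0) = h(24) while 0 ≠ 24, therefore h is not injective, hence not bijective.
Since h is not bijective, we find the least positive k with h(k) = h(0): this means 22k ≡ 0 (mod 48), i.e. 48 ∣ 22k. Since gcd(22, 48) = 2, dividing through by 2 this holds exactly when 24 ∣ 11k, and as gcd(11, 24) = 1, exactly when 24 ∣ k.
The smallest positive such k is 24.

24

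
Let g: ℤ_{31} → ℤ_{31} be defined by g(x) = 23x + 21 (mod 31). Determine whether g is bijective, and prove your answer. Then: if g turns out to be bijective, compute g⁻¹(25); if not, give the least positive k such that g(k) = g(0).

15

If g(x_1) = g(x_2), then 23x_1 ≡ 23x_2 (mod 31). Because gcd(23, 31) = 1, we may cancel 23 to get x_1 ≡ x_2 (mod 31).
We now compute 23⁻¹ mod 31 explicitly. Euclid's algorithm: 31 = 1·23 + 8, 23 = 2·8 + 7, 8 = 1·7 + 1; back-substituting gives 1 = 27·23 − 20·31, so 23⁻¹ ≡ 27 (mod 31).
Then y ↦ 27(y − 21) is a two-sided inverse to g, so every y ∈ ℤ_{31} has a preimage.
Therefore g is bijective.
Since g is bijective, we compute g⁻¹(25): solve 23x + 21 ≡ 25 (mod 31), i.e. 23x ≡ 4 (mod 31).
Multiplying by 23⁻¹ = 27 gives x ≡ 27·4 = 108 = 3·31 + 15 ≡ 15 (mod 31).
Check: g(15) = 23·15 + 21 = 366 = 11·31 + 25 ≡ 25 (mod 31).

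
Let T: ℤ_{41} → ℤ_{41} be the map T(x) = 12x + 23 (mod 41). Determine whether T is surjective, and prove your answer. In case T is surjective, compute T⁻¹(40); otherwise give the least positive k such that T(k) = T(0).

39

Since gcd(12, 41) = 1, 12 is invertible modulo 41. Euclid's algorithm: 41 = 3·12 + 5, 12 = 2·5 + 2, 5 = 2·2 + 1; back-substituting gives 1 = 24·12 − 7·41, so 12⁻¹ ≡ 24 (mod 41).
Then y ↦ 24(y − 23) is a two-sided inverse to T, so every y ∈ ℤ_{41} has a preimage.
Hence T is surjective.
Since T is surjective, we find T⁻¹(40): we need 12x ≡ 40 − 23 ≡ 17 (mod 41). Using 12⁻¹ = 24: x ≡ 24·17 = 408 = 9·41 + 39, so x = 39.
Check: T(39) = 12·39 + 23 = 491 = 11·41 + 40 ≡ 40 (mod 41).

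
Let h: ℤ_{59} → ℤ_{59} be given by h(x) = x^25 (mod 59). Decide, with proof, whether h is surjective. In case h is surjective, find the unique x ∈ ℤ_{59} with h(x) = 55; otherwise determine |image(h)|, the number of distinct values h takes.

18

Since 59 is prime, the nonzero elements of ℤ_{59} form a cyclic group of order 58.
As gcd(25, 58) = 1, raising to the 25th power is a bijection on this group: if u^25 ≡ v^25 then (uv^{−1})^25 = 1, and the only element of order dividing gcd(25, 58) = 1 is 1, so u = v.
With h(0) = 0 this makes h injective on all of ℤ_{59}, hence bijective (finite equal-size domain and codomain). In particular h is surjective.
Since h is surjective, we find the preimage of 55. The inverse of x ↦ x^25 on (ℤ_{59})^× is x ↦ x^7, because 25·7 = 175 = 3·58 + 1 ≡ 1 (mod 58) and x^{58} = 1 for x ≠ 0 (Fermat). So h⁻¹(55) = 55^7 mod 59.
Repeated squaring mod 59: 55^1 ≡ 55, 55^2 ≡ 55² = 3025 ≡ 16, 55^4 ≡ 16² = 256 ≡ 20. Since 7 = 4 + 2 + 1, 55^7 ≡ 20·16·55: 20·16 = 320 ≡ 25, then 25·55 = 1375 ≡ 18. So 55^7 ≡ 18 (mod 59).
Hence h⁻¹(55) = 18.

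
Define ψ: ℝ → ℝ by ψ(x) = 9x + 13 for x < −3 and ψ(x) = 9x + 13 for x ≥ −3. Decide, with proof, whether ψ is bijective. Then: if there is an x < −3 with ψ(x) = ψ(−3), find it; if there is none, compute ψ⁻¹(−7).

-20/9

Both pieces are strictly increasing (slopes 9 and 9), so each is injective on its own interval.
The left piece maps (−∞, −3) onto (−∞, −14); the right piece maps [−3, ∞) onto [−14, ∞).
Since −14 = −14, the images partition ℝ: ψ is injective and surjective, hence bijective.
Because the two images are disjoint, no x < −3 has ψ(x) = ψ(−3), so we compute ψ⁻¹(−7): −7 lies in [−14, ∞), so solve 9x + 13 = −7: x = (−7 − 13)/9 = −20/9.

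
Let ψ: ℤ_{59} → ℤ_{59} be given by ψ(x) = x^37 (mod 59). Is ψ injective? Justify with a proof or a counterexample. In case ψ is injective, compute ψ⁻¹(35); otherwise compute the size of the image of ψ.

51

Since 59 is prime, the nonzero elements of ℤ_{59} form a cyclic group of order 58.
As gcd(37, 58) = 1, raising to the 37th power is a bijection on this group: if s^37 ≡ t^37 then (st^{−1})^37 = 1, and the only element of order dividing gcd(37, 58) = 1 is 1, so s = t.
With ψ(0) = 0 this makes ψ injective on all of ℤ_{59}, hence bijective (finite equal-size domain and codomain). In particular ψ is injective.
Since ψ is injective, we find the preimage of 35. The inverse of x ↦ x^37 on (ℤ_{59})^× is x ↦ x^11, because 37·11 = 407 = 7·58 + 1 ≡ 1 (mod 58) and x^{58} = 1 for x ≠ 0 (Fermat). So ψ⁻¹(35) = 35^11 mod 59.
Repeated squaring mod 59: 35^1 ≡ 35, 35^2 ≡ 35² = 1225 ≡ 45, 35^4 ≡ 45² = 2025 ≡ 19, 35^8 ≡ 19² = 361 ≡ 7. Since 11 = 8 + 2 + 1, 35^11 ≡ 7·45·35: 7·45 = 315 ≡ 20, then 20·35 = 700 ≡ 51. So 35^11 ≡ 51 (mod 59).
Hence ψ⁻¹(35) = 51.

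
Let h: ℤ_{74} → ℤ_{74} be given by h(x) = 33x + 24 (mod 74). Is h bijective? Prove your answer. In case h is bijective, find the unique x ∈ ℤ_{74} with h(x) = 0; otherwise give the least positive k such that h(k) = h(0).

Suppose h(a) = h(b) in ℤ_{74}. Then 33a + 24 ≡ 33b + 24 (mod 74), hence 33(a − b) ≡ 0 (mod 74).
Since gcd(33, 74) = 1, 33 is invertible modulo 74, hence a − b ≡ 0 (mod 74), i.e. a = b.
We now compute 33⁻¹ mod 74 explicitly. Euclid's algorithm: 74 = 2·33 + 8, 33 = 4·8 + 1; back-substituting gives 1 = 9·33 − 4·74, so 33⁻¹ ≡ 9 (mod 74).
For any y ∈ ℤ_{74}, x = 9(y − 24) mod 74 satisfies h(x) = 33·9(y − 24) + 24 ≡ y (since 33·9 ≡ 1 mod 74). So every y has a preimage.
Therefore h is bijective.
Since h is bijective, we find h⁻¹(0): we need 33x ≡ 0 − 24 ≡ 50 (mod 74). Using 33⁻¹ = 9: x ≡ 9·50 = 450 = 6·74 + 6, so x = 6.
Check: h(6) = 33·6 + 24 = 222 = 3·74 + 0 ≡ 0 (mod 74).

6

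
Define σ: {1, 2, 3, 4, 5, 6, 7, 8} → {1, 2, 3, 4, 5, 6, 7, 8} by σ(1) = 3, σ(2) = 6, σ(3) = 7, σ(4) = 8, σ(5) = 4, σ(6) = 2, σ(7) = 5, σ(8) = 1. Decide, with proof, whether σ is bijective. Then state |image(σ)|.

The values 3, 6, 7, 8, 4, 2, 5, 1 are a permutation of {1, 2, 3, 4, 5, 6, 7, 8}: each element appears exactly once.
So σ is injective and surjective, hence bijective.
The image of σ is {1, 2, 3, 4, 5, 6, 7, 8}, which has 8 elements.

8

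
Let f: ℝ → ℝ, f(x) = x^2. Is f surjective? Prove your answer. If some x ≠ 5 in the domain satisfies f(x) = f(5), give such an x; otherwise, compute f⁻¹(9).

-5

Since 2 is even, x^2 ≥ 0 for all x ∈ ℝ, so −1 ∈ ℝ has no preimage. So f is not surjective.
For the follow-up, such an x exists: taking x = −5 ∈ ℝ gives f(−5) = 25 = f(5) with −5 ≠ 5.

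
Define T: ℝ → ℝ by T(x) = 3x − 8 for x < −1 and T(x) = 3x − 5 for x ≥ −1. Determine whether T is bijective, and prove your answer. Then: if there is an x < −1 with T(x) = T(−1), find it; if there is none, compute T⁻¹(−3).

2/3

Both pieces are strictly increasing (slopes 3 and 3), so each is injective on its own interval.
The left piece maps (−∞, −1) onto (−∞, −11); the right piece maps [−1, ∞) onto [−8, ∞).
The images leave a gap (−11 has no preimage), so T is not surjective, hence not bijective.
Because the two images are disjoint, no x < −1 has T(x) = T(−1), so we compute T⁻¹(−3): −3 lies in [−8, ∞), so solve 3x − 5 = −3: x = (−3 + 5)/3 = 2/3.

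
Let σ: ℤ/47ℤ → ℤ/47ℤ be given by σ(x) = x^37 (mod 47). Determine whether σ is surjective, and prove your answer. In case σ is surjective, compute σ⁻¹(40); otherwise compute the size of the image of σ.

19

Since 47 is prime, the nonzero elements of ℤ/47ℤ form a cyclic group of order 46.
As gcd(37, 46) = 1, raising to the 37th power is a bijection on this group: if a^37 ≡ b^37 then (ab^{−1})^37 = 1, and the only element of order dividing gcd(37, 46) = 1 is 1, so a = b.
With σ(0) = 0 this makes σ injective on all of ℤ/47ℤ, hence bijective (finite equal-size domain and codomain). In particular σ is surjective.
Since σ is surjective, we find the preimage of 40. The inverse of x ↦ x^37 on (ℤ/47ℤ)^× is x ↦ x^5, because 37·5 = 185 = 4·46 + 1 ≡ 1 (mod 46) and x^{46} = 1 for x ≠ 0 (Fermat). So σ⁻¹(40) = 40^5 mod 47.
Repeated squaring mod 47: 40^1 ≡ 40, 40^2 ≡ 40² = 1600 ≡ 2, 40^4 ≡ 2² = 4. Since 5 = 4 + 1, 40^5 ≡ 4·40: 4·40 = 160 ≡ 19. So 40^5 ≡ 19 (mod 47).
Hence σ⁻¹(40) = 19.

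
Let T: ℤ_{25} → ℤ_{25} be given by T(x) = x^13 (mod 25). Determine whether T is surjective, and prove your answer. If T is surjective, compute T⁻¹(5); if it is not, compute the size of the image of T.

T(0) = 0^13 = 0.
T(5): Repeated squaring mod 25: 5^1 ≡ 5, 5^2 ≡ 5² = 25 ≡ 0, 5^4 ≡ 0² = 0, 5^8 ≡ 0² = 0. Since 13 = 8 + 4 + 1, 5^13 ≡ 0·0·5: 0·0 = 0, then 0·5 = 0. So 5^13 ≡ 0 (mod 25).
So T(0) = T(5) = 0 while 0 ≠ 5, therefore T is not injective.
A non-injective map from the 25-element set ℤ_{25} to itself takes at most 24 distinct values, so it cannot be surjective. Hence T is not surjective.
Since T is not surjective, we determine |image(T)|. Computing x^13 mod 25 for each x (by repeated squaring, reducing mod 25 at every step), the values T(0), T(1), …, T(24) are: 0, 1, 17, 23, 14, 0, 16, 7, 13, 4, 0, 6, 22, 3, 19, 0, 21, 12, 18, 9, 0, 11, 2, 8, 24.
The distinct values are {0, 1, 2, 3, 4, 6, 7, 8, 9, 11, 12, 13, 14, 16, 17, 18, 19, 21, 22, 23, 24}; there are 21 of them.

21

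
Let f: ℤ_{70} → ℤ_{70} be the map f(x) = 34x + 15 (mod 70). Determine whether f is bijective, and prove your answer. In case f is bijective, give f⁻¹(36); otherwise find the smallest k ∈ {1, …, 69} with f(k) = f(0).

We have gcd(34, 70) = 2 > 1. Taking u = 0 and v = 35: f(0) = 15 and f(35) = 34·35 + 15 = 1205 ≡ 15 (mod 70).
So f(0) = f(35) while 0 ≠ 35, hence f is not injective, hence not bijective.
Since f is not bijective, we find the least positive k with f(k) = f(0): this means 34k ≡ 0 (mod 70), i.e. 70 ∣ 34k. Since gcd(34, 70) = 2, dividing through by 2 this holds exactly when 35 ∣ 17k, and as gcd(17, 35) = 1, exactly when 35 ∣ k.
The smallest positive such k is 35.

35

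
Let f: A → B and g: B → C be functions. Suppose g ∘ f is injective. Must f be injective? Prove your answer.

Suppose f(u) = f(v). Applying g: (g ∘ f)(u) = (g ∘ f)(v). Since g ∘ f is injective, u = v. So f is injective.

injective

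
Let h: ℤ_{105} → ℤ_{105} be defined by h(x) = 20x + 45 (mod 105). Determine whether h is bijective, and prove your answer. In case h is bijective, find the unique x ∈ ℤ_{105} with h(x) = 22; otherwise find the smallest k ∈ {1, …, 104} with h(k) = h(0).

Recall: h is injective if h(x_1) = h(x_2) implies x_1 = x_2.
We have gcd(20, 105) = 5 > 1. Taking x_1 = 0 and x_2 = 21: h(0) = 45 and h(21) = 20·21 + 45 = 465 ≡ 45 (mod 105).
So h(0) = h(21) while 0 ≠ 21, therefore h is not injective, hence not bijective.
Since h is not bijective, we find the least positive k with h(k) = h(0): this means 20k ≡ 0 (mod 105), i.e. 105 ∣ 20k. Since gcd(20, 105) = 5, dividing through by 5 this holds exactly when 21 ∣ 4k, and as gcd(4, 21) = 1, exactly when 21 ∣ k.
The smallest positive such k is 21.

21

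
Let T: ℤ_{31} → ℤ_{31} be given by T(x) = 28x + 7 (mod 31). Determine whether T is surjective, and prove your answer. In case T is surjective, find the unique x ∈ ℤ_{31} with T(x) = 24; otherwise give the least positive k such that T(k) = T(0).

By definition, T is surjective if every y in the codomain equals T(x) for some x in the domain.
Since gcd(28, 31) = 1, 28 is invertible modulo 31. Euclid's algorithm: 31 = 1·28 + 3, 28 = 9·3 + 1; back-substituting gives 1 = 10·28 − 9·31, so 28⁻¹ ≡ 10 (mod 31).
For any y ∈ ℤ_{31}, x = 10(y − 7) mod 31 satisfies T(x) = 28·10(y − 7) + 7 ≡ y (since 28·10 ≡ 1 mod 31). So every y has a preimage.
Hence T is surjective.
Since T is surjective, we compute T⁻¹(24): solve 28x + 7 ≡ 24 (mod 31), i.e. 28x ≡ 17 (mod 31).
Multiplying by 28⁻¹ = 10 gives x ≡ 10·17 = 170 = 5·31 + 15 ≡ 15 (mod 31).
Check: T(15) = 28·15 + 7 = 427 = 13·31 + 24 ≡ 24 (mod 31).

15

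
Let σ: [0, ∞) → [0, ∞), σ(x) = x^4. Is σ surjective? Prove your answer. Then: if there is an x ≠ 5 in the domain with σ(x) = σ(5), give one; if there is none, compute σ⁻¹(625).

For any y ∈ [0, ∞), x = y^{1/4} ∈ [0, ∞) gives σ(x) = y, so σ is surjective.
Since x ↦ x^4 is strictly increasing on [0, ∞), it is injective there, so no x ≠ 5 in the domain has σ(x) = σ(5). We therefore compute σ⁻¹(625) = 625^{1/4} = 5 (indeed 5^4 = 625).

5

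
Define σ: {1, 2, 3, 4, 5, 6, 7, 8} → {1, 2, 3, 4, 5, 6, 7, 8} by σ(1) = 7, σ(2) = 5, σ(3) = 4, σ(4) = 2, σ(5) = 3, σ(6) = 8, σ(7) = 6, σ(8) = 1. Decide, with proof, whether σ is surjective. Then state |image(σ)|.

8

Every element of the codomain has a preimage: 1 = σ(8), 2 = σ(4), 3 = σ(5), 4 = σ(3), 5 = σ(2), 6 = σ(7), 7 = σ(1), 8 = σ(6).
Hence σ is surjective.
The image of σ is {1, 2, 3, 4, 5, 6, 7, 8}, which has 8 elements.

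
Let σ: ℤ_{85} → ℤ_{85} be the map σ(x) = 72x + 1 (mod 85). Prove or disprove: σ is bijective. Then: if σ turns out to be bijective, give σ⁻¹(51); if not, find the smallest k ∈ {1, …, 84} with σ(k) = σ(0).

55

Suppose σ(x_1) = σ(x_2) in ℤ_{85}. Then 72x_1 + 1 ≡ 72x_2 + 1 (mod 85), hence 72(x_1 − x_2) ≡ 0 (mod 85).
Since gcd(72, 85) = 1, 72 is invertible modulo 85, therefore x_1 − x_2 ≡ 0 (mod 85), i.e. x_1 = x_2.
We now compute 72⁻¹ mod 85 explicitly. Euclid's algorithm: 85 = 1·72 + 13, 72 = 5·13 + 7, 13 = 1·7 + 6, 7 = 1·6 + 1; back-substituting gives 1 = 13·72 − 11·85, so 72⁻¹ ≡ 13 (mod 85).
Then y ↦ 13(y − 1) is a two-sided inverse to σ, so every y ∈ ℤ_{85} has a preimage.
Hence σ is bijective.
Since σ is bijective, we compute σ⁻¹(51): solve 72x + 1 ≡ 51 (mod 85), i.e. 72x ≡ 50 (mod 85).
Multiplying by 72⁻¹ = 13 gives x ≡ 13·50 = 650 = 7·85 + 55 ≡ 55 (mod 85).
Check: σ(55) = 72·55 + 1 = 3961 = 46·85 + 51 ≡ 51 (mod 85).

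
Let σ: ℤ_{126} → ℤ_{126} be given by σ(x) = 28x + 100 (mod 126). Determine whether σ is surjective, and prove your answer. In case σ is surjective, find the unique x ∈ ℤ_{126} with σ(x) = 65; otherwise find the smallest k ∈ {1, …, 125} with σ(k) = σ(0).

Recall: surjectivity means every element of the codomain has a preimage under σ.
Since gcd(28, 126) = 14, we have 28x ≡ 0 (mod 14) for all x, so σ(x) ≡ 2 (mod 14).
But 0 ≢ 2 (mod 14), so 0 ∈ ℤ_{126} has no preimage. Thus σ is not surjective.
Since σ is not surjective, we find the least positive k with σ(k) = σ(0): this means 28k ≡ 0 (mod 126), i.e. 126 ∣ 28k. Since gcd(28, 126) = 14, dividing through by 14 this holds exactly when 9 ∣ 2k, and as gcd(2, 9) = 1, exactly when 9 ∣ k.
The smallest positive such k is 9.

9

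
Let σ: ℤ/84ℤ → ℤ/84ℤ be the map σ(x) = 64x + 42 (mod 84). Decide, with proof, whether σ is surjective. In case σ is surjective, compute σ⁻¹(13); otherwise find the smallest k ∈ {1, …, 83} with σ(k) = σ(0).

Recall: σ is surjective if every y in the codomain equals σ(x) for some x in the domain.
Since gcd(64, 84) = 4, we have 64x ≡ 0 (mod 4) for all x, so σ(x) ≡ 2 (mod 4).
But 0 ≢ 2 (mod 4), so 0 ∈ ℤ/84ℤ has no preimage. Thus σ is not surjective.
Since σ is not surjective, we find the least positive k with σ(k) = σ(0): this means 64k ≡ 0 (mod 84), i.e. 84 ∣ 64k. Since gcd(64, 84) = 4, dividing through by 4 this holds exactly when 21 ∣ 16k, and as gcd(16, 21) = 1, exactly when 21 ∣ k.
The smallest positive such k is 21.

21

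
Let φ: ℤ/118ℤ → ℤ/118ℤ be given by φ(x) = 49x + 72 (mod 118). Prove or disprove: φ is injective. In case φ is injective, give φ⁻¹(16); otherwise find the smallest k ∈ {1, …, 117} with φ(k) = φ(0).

If φ(x_1) = φ(x_2), then 49x_1 ≡ 49x_2 (mod 118). Because gcd(49, 118) = 1, we may cancel 49 to get x_1 ≡ x_2 (mod 118).
Thus φ is injective.
We now compute 49⁻¹ mod 118 explicitly. Euclid's algorithm: 118 = 2·49 + 20, 49 = 2·20 + 9, 20 = 2·9 + 2, 9 = 4·2 + 1; back-substituting gives 1 = 53·49 − 22·118, so 49⁻¹ ≡ 53 (mod 118).
Since φ is injective, we find φ⁻¹(16): we need 49x ≡ 16 − 72 ≡ 62 (mod 118). Using 49⁻¹ = 53: x ≡ 53·62 = 3286 = 27·118 + 100, so x = 100.
Check: φ(100) = 49·100 + 72 = 4972 = 42·118 + 16 ≡ 16 (mod 118).

100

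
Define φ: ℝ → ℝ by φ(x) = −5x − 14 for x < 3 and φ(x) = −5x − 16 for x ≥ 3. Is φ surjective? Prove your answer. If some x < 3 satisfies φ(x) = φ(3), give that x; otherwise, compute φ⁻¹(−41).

Both pieces are strictly decreasing (slopes −5 and −5), so each is injective on its own interval.
The left piece maps (−∞, 3) onto (−29, ∞); the right piece maps [3, ∞) onto (−∞, −31].
The union (−29, ∞) ∪ (−∞, −31] omits the interval between −29 and −31; in particular −29 has no preimage. So φ is not surjective.
Because the two images are disjoint, no x < 3 has φ(x) = φ(3), so we compute φ⁻¹(−41): −41 lies in (−∞, −31], so solve −5x − 16 = −41: x = (−41 + 16)/(−5) = 5.

5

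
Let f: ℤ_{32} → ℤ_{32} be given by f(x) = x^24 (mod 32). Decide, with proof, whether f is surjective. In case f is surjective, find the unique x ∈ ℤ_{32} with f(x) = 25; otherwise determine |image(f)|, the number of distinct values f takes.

2

f(0) = 0^24 = 0.
f(2): Repeated squaring mod 32: 2^1 ≡ 2, 2^2 ≡ 2² = 4, 2^4 ≡ 4² = 16, 2^8 ≡ 16² = 256 ≡ 0, 2^16 ≡ 0² = 0. Since 24 = 16 + 8, 2^24 ≡ 0·0: 0·0 = 0. So 2^24 ≡ 0 (mod 32).
So f(0) = f(2) = 0 while 0 ≠ 2, hence f is not injective.
A non-injective map from the 32-element set ℤ_{32} to itself takes at most 31 distinct values, so it cannot be surjective. So f is not surjective.
Since f is not surjective, we determine |image(f)|. Computing x^24 mod 32 for each x (by repeated squaring, reducing mod 32 at every step), the values f(0), f(1), …, f(31) are: 0, 1, 0, 1, 0, 1, 0, 1, 0, 1, 0, 1, 0, 1, 0, 1, 0, 1, 0, 1, 0, 1, 0, 1, 0, 1, 0, 1, 0, 1, 0, 1.
The distinct values are {0, 1}; there are 2 of them.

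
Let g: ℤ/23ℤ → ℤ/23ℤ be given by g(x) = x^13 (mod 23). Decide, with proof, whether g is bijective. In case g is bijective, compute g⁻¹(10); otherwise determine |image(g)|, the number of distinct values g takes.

17

Since 23 is prime, the nonzero elements of ℤ/23ℤ form a cyclic group of order 22.
As gcd(13, 22) = 1, raising to the 13th power is a bijection on this group: if a^13 ≡ b^13 then (ab^{−1})^13 = 1, and the only element of order dividing gcd(13, 22) = 1 is 1, so a = b.
With g(0) = 0 this makes g injective on all of ℤ/23ℤ, hence bijective (finite equal-size domain and codomain). In particular g is bijective.
Since g is bijective, we find the preimage of 10. The inverse of x ↦ x^13 on (ℤ/23ℤ)^× is x ↦ x^17, because 13·17 = 221 = 10·22 + 1 ≡ 1 (mod 22) and x^{22} = 1 for x ≠ 0 (Fermat). So g⁻¹(10) = 10^17 mod 23.
Repeated squaring mod 23: 10^1 ≡ 10, 10^2 ≡ 10² = 100 ≡ 8, 10^4 ≡ 8² = 64 ≡ 18, 10^8 ≡ 18² = 324 ≡ 2, 10^16 ≡ 2² = 4. Since 17 = 16 + 1, 10^17 ≡ 4·10: 4·10 = 40 ≡ 17. So 10^17 ≡ 17 (mod 23).
Hence g⁻¹(10) = 17.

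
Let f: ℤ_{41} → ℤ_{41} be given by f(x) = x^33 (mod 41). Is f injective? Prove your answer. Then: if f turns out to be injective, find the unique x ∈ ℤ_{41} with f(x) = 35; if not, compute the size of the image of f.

15

Since 41 is prime, the nonzero elements of ℤ_{41} form a cyclic group of order 40.
As gcd(33, 40) = 1, raising to the 33rd power is a bijection on this group: if x_1^33 ≡ x_2^33 then (x_1x_2^{−1})^33 = 1, and the only element of order dividing gcd(33, 40) = 1 is 1, so x_1 = x_2.
With f(0) = 0 this makes f injective on all of ℤ_{41}, hence bijective (finite equal-size domain and codomain). In particular f is injective.
Since f is injective, we find the preimage of 35. The inverse of x ↦ x^33 on (ℤ_{41})^× is x ↦ x^17, because 33·17 = 561 = 14·40 + 1 ≡ 1 (mod 40) and x^{40} = 1 for x ≠ 0 (Fermat). So f⁻¹(35) = 35^17 mod 41.
Repeated squaring mod 41: 35^1 ≡ 35, 35^2 ≡ 35² = 1225 ≡ 36, 35^4 ≡ 36² = 1296 ≡ 25, 35^8 ≡ 25² = 625 ≡ 10, 35^16 ≡ 10² = 100 ≡ 18. Since 17 = 16 + 1, 35^17 ≡ 18·35: 18·35 = 630 ≡ 15. So 35^17 ≡ 15 (mod 41).
Hence f⁻¹(35) = 15.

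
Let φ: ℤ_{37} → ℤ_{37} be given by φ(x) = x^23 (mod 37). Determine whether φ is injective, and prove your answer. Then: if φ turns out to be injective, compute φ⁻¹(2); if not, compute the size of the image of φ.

Since 37 is prime, the nonzero elements of ℤ_{37} form a cyclic group of order 36.
As gcd(23, 36) = 1, raising to the 23rd power is a bijection on this group: if x_1^23 ≡ x_2^23 then (x_1x_2^{−1})^23 = 1, and the only element of order dividing gcd(23, 36) = 1 is 1, so x_1 = x_2.
With φ(0) = 0 this makes φ injective on all of ℤ_{37}, hence bijective (finite equal-size domain and codomain). In particular φ is injective.
Since φ is injective, we find the preimage of 2. The inverse of x ↦ x^23 on (ℤ_{37})^× is x ↦ x^11, because 23·11 = 253 = 7·36 + 1 ≡ 1 (mod 36) and x^{36} = 1 for x ≠ 0 (Fermat). So φ⁻¹(2) = 2^11 mod 37.
Repeated squaring mod 37: 2^1 ≡ 2, 2^2 ≡ 2² = 4, 2^4 ≡ 4² = 16, 2^8 ≡ 16² = 256 ≡ 34. Since 11 = 8 + 2 + 1, 2^11 ≡ 34·4·2: 34·4 = 136 ≡ 25, then 25·2 = 50 ≡ 13. So 2^11 ≡ 13 (mod 37).
Hence φ⁻¹(2) = 13.

13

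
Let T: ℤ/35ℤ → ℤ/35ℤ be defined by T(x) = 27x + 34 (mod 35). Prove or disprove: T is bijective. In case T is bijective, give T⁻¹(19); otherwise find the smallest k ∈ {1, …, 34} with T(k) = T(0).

Recall: T is injective if T(x_1) = T(x_2) implies x_1 = x_2.
Suppose T(x_1) = T(x_2) in ℤ/35ℤ. Then 27x_1 + 34 ≡ 27x_2 + 34 (mod 35), thus 27(x_1 − x_2) ≡ 0 (mod 35).
Since gcd(27, 35) = 1, 27 is invertible modulo 35, therefore x_1 − x_2 ≡ 0 (mod 35), i.e. x_1 = x_2.
We now compute 27⁻¹ mod 35 explicitly. Euclid's algorithm: 35 = 1·27 + 8, 27 = 3·8 + 3, 8 = 2·3 + 2, 3 = 1·2 + 1; back-substituting gives 1 = 13·27 − 10·35, so 27⁻¹ ≡ 13 (mod 35).
Then y ↦ 13(y − 34) is a two-sided inverse to T, so every y ∈ ℤ/35ℤ has a preimage.
Therefore T is bijective.
Since T is bijective, we compute T⁻¹(19): solve 27x + 34 ≡ 19 (mod 35), i.e. 27x ≡ 20 (mod 35).
Multiplying by 27⁻¹ = 13 gives x ≡ 13·20 = 260 = 7·35 + 15 ≡ 15 (mod 35).
Check: T(15) = 27·15 + 34 = 439 = 12·35 + 19 ≡ 19 (mod 35).

15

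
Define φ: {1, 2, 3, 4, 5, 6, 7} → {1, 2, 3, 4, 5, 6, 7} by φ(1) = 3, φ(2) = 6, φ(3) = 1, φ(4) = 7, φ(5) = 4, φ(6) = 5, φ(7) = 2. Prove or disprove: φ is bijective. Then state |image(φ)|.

The values 3, 6, 1, 7, 4, 5, 2 are a permutation of {1, 2, 3, 4, 5, 6, 7}: each element appears exactly once.
So φ is injective and surjective, hence bijective.
The image of φ is {1, 2, 3, 4, 5, 6, 7}, which has 7 elements.

7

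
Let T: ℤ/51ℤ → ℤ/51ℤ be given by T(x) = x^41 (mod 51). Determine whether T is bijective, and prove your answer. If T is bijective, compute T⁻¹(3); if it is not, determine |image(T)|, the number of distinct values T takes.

48

Computing x^41 mod 51 for each x (by repeated squaring, reducing mod 51 at every step), the values T(0), T(1), …, T(50) are: 0, 1, 2, 48, 4, 29, 45, 10, 8, 9, 7, 23, 39, 13, 20, 15, 16, 17, 18, 19, 14, 21, 46, 11, 27, 25, 26, 24, 40, 5, 30, 37, 32, 33, 34, 35, 36, 31, 38, 12, 28, 44, 42, 43, 41, 6, 22, 47, 3, 49, 50.
Every element of ℤ/51ℤ appears exactly once in this list, so T is a bijection, and in particular bijective.
Since T is bijective, we read off the preimage of 3 from the same table: T(48) = 3, so T⁻¹(3) = 48.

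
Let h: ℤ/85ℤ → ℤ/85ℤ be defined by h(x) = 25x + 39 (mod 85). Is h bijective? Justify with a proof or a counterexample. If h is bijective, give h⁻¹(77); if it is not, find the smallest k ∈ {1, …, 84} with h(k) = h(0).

17

Recall: injectivity means: for all x_1, x_2 in the domain, h(x_1) = h(x_2) implies x_1 = x_2.
We have gcd(25, 85) = 5 > 1. Taking x_1 = 0 and x_2 = 17: h(0) = 39 and h(17) = 25·17 + 39 = 464 ≡ 39 (mod 85).
So h(0) = h(17) while 0 ≠ 17, thus h is not injective, hence not bijective.
Since h is not bijective, we find the least positive k with h(k) = h(0): this means 25k ≡ 0 (mod 85), i.e. 85 ∣ 25k. Since gcd(25, 85) = 5, dividing through by 5 this holds exactly when 17 ∣ 5k, and as gcd(5, 17) = 1, exactly when 17 ∣ k.
The smallest positive such k is 17.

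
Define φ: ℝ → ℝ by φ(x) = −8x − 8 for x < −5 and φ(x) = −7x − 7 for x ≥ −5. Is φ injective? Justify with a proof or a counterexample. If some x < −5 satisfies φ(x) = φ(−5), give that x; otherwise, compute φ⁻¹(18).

Both pieces are strictly decreasing (slopes −8 and −7), so each is injective on its own interval.
The left piece maps (−∞, −5) onto (32, ∞); the right piece maps [−5, ∞) onto (−∞, 28].
These images are disjoint, so no value is attained by both pieces. Thus φ is injective.
Because the two images are disjoint, no x < −5 has φ(x) = φ(−5), so we compute φ⁻¹(18): 18 lies in (−∞, 28], so solve −7x − 7 = 18: x = (18 + 7)/(−7) = −25/7.

-25/7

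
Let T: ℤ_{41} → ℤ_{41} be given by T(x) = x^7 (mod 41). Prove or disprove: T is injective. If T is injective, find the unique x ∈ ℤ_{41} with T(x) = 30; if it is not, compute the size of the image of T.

19

Since 41 is prime, the nonzero elements of ℤ_{41} form a cyclic group of order 40.
As gcd(7, 40) = 1, raising to the 7th power is a bijection on this group: if u^7 ≡ v^7 then (uv^{−1})^7 = 1, and the only element of order dividing gcd(7, 40) = 1 is 1, so u = v.
With T(0) = 0 this makes T injective on all of ℤ_{41}, hence bijective (finite equal-size domain and codomain). In particular T is injective.
Since T is injective, we find the preimage of 30. The inverse of x ↦ x^7 on (ℤ_{41})^× is x ↦ x^23, because 7·23 = 161 = 4·40 + 1 ≡ 1 (mod 40) and x^{40} = 1 for x ≠ 0 (Fermat). So T⁻¹(30) = 30^23 mod 41.
Repeated squaring mod 41: 30^1 ≡ 30, 30^2 ≡ 30² = 900 ≡ 39, 30^4 ≡ 39² = 1521 ≡ 4, 30^8 ≡ 4² = 16, 30^16 ≡ 16² = 256 ≡ 10. Since 23 = 16 + 4 + 2 + 1, 30^23 ≡ 10·4·39·30: 10·4 = 40, then 40·39 = 1560 ≡ 2, then 2·30 = 60 ≡ 19. So 30^23 ≡ 19 (mod 41).
Hence T⁻¹(30) = 19.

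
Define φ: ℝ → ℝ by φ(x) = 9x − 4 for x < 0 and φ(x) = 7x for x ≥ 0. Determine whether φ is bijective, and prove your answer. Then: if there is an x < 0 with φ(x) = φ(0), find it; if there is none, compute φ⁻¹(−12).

Both pieces are strictly increasing (slopes 9 and 7), so each is injective on its own interval.
The left piece maps (−∞, 0) onto (−∞, −4); the right piece maps [0, ∞) onto [0, ∞).
The images leave a gap (−4 has no preimage), so φ is not surjective, hence not bijective.
Because the two images are disjoint, no x < 0 has φ(x) = φ(0), so we compute φ⁻¹(−12): −12 lies in (−∞, −4), so solve 9x − 4 = −12: x = (−12 + 4)/9 = −8/9.

-8/9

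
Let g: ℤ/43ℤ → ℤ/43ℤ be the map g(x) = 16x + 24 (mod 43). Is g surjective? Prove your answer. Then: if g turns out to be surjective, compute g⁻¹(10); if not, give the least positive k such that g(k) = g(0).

26

Since gcd(16, 43) = 1, 16 is invertible modulo 43. Euclid's algorithm: 43 = 2·16 + 11, 16 = 1·11 + 5, 11 = 2·5 + 1; back-substituting gives 1 = 35·16 − 13·43, so 16⁻¹ ≡ 35 (mod 43).
Then y ↦ 35(y − 24) is a two-sided inverse to g, so every y ∈ ℤ/43ℤ has a preimage.
Thus g is surjective.
Since g is surjective, we find g⁻¹(10): we need 16x ≡ 10 − 24 ≡ 29 (mod 43). Using 16⁻¹ = 35: x ≡ 35·29 = 1015 = 23·43 + 26, so x = 26.
Check: g(26) = 16·26 + 24 = 440 = 10·43 + 10 ≡ 10 (mod 43).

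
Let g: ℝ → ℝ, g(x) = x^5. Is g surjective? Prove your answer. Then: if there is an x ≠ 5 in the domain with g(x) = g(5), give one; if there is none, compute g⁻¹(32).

For any y ∈ ℝ, x = y^{1/5} ∈ ℝ gives g(x) = y, so g is surjective.
Since x ↦ x^5 is strictly increasing on ℝ, it is injective there, so no x ≠ 5 in the domain has g(x) = g(5). We therefore compute g⁻¹(32) = 32^{1/5} = 2 (indeed 2^5 = 32).

2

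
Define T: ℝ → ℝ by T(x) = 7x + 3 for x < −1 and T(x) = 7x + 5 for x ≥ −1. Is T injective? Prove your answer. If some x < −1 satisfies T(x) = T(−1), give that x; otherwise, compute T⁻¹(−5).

-8/7

Both pieces are strictly increasing (slopes 7 and 7), so each is injective on its own interval.
The left piece maps (−∞, −1) onto (−∞, −4); the right piece maps [−1, ∞) onto [−2, ∞).
These images are disjoint, so no value is attained by both pieces. So T is injective.
Because the two images are disjoint, no x < −1 has T(x) = T(−1), so we compute T⁻¹(−5): −5 lies in (−∞, −4), so solve 7x + 3 = −5: x = (−5 − 3)/7 = −8/7.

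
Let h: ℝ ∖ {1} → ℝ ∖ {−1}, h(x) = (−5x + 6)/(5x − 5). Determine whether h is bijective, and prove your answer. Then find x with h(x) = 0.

6/5

Suppose h(x_1) = h(x_2). Cross-multiplying: (−5x_1 + 6)(5x_2 − 5) = (−5x_2 + 6)(5x_1 − 5).
Expanding both sides and cancelling the symmetric terms leaves −5·(x_1 − x_2) = 0. Since −5 ≠ 0, x_1 = x_2. Therefore h is injective.
For any y ≠ −1, solving y(5x − 5) = −5x + 6 for x gives a well-defined x ≠ 1. So h is surjective.
Hence h is bijective.
Solving h(x) = 0: cross-multiplying gives −5x + 6 = 0(5x − 5), which rearranges to −5x = −6, so x = 6/5.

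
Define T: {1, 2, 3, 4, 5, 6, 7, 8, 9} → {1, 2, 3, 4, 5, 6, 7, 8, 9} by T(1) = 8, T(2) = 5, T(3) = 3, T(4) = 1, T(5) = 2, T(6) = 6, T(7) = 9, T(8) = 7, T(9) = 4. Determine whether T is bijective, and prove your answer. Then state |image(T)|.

The values 8, 5, 3, 1, 2, 6, 9, 7, 4 are a permutation of {1, 2, 3, 4, 5, 6, 7, 8, 9}: each element appears exactly once.
So T is injective and surjective, hence bijective.
The image of T is {1, 2, 3, 4, 5, 6, 7, 8, 9}, which has 9 elements.

9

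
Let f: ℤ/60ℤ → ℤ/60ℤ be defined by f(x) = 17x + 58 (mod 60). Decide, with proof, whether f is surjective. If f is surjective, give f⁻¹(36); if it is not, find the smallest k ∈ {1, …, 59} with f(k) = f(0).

34

Since gcd(17, 60) = 1, 17 is invertible modulo 60. Euclid's algorithm: 60 = 3·17 + 9, 17 = 1·9 + 8, 9 = 1·8 + 1; back-substituting gives 1 = 53·17 − 15·60, so 17⁻¹ ≡ 53 (mod 60).
For any y ∈ ℤ/60ℤ, x = 53(y − 58) mod 60 satisfies f(x) = 17·53(y − 58) + 58 ≡ y (since 17·53 ≡ 1 mod 60). So every y has a preimage.
So f is surjective.
Since f is surjective, we compute f⁻¹(36): solve 17x + 58 ≡ 36 (mod 60), i.e. 17x ≡ 38 (mod 60).
Multiplying by 17⁻¹ = 53 gives x ≡ 53·38 = 2014 = 33·60 + 34 ≡ 34 (mod 60).
Check: f(34) = 17·34 + 58 = 636 = 10·60 + 36 ≡ 36 (mod 60).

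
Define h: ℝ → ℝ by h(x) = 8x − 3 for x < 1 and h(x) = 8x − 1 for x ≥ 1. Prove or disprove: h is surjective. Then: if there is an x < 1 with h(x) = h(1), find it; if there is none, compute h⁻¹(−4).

-1/8

Both pieces are strictly increasing (slopes 8 and 8), so each is injective on its own interval.
The left piece maps (−∞, 1) onto (−∞, 5); the right piece maps [1, ∞) onto [7, ∞).
The union (−∞, 5) ∪ [7, ∞) omits the interval between 5 and 7; in particular 5 has no preimage. So h is not surjective.
Because the two images are disjoint, no x < 1 has h(x) = h(1), so we compute h⁻¹(−4): −4 lies in (−∞, 5), so solve 8x − 3 = −4: x = (−4 + 3)/8 = −1/8.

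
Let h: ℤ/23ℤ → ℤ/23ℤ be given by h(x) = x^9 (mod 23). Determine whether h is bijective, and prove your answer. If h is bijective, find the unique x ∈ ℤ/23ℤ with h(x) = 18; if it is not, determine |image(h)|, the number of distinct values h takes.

Since 23 is prime, the nonzero elements of ℤ/23ℤ form a cyclic group of order 22.
As gcd(9, 22) = 1, raising to the 9th power is a bijection on this group: if x_1^9 ≡ x_2^9 then (x_1x_2^{−1})^9 = 1, and the only element of order dividing gcd(9, 22) = 1 is 1, so x_1 = x_2.
With h(0) = 0 this makes h injective on all of ℤ/23ℤ, hence bijective (finite equal-size domain and codomain). In particular h is bijective.
Since h is bijective, we find the preimage of 18. The inverse of x ↦ x^9 on (ℤ/23ℤ)^× is x ↦ x^5, because 9·5 = 45 = 2·22 + 1 ≡ 1 (mod 22) and x^{22} = 1 for x ≠ 0 (Fermat). So h⁻¹(18) = 18^5 mod 23.
Repeated squaring mod 23: 18^1 ≡ 18, 18^2 ≡ 18² = 324 ≡ 2, 18^4 ≡ 2² = 4. Since 5 = 4 + 1, 18^5 ≡ 4·18: 4·18 = 72 ≡ 3. So 18^5 ≡ 3 (mod 23).
Hence h⁻¹(18) = 3.

3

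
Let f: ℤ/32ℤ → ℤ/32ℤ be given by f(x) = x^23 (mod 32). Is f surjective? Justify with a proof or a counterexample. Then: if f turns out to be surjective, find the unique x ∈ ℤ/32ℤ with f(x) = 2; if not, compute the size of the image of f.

f(0) = 0^23 = 0.
f(2): Repeated squaring mod 32: 2^1 ≡ 2, 2^2 ≡ 2² = 4, 2^4 ≡ 4² = 16, 2^8 ≡ 16² = 256 ≡ 0, 2^16 ≡ 0² = 0. Since 23 = 16 + 4 + 2 + 1, 2^23 ≡ 0·16·4·2: 0·16 = 0, then 0·4 = 0, then 0·2 = 0. So 2^23 ≡ 0 (mod 32).
So f(0) = f(2) = 0 while 0 ≠ 2, therefore f is not injective.
A non-injective map from the 32-element set ℤ/32ℤ to itself takes at most 31 distinct values, so it cannot be surjective. Hence f is not surjective.
Since f is not surjective, we determine |image(f)|. Computing x^23 mod 32 for each x (by repeated squaring, reducing mod 32 at every step), the values f(0), f(1), …, f(31) are: 0, 1, 0, 11, 0, 13, 0, 23, 0, 25, 0, 3, 0, 5, 0, 15, 0, 17, 0, 27, 0, 29, 0, 7, 0, 9, 0, 19, 0, 21, 0, 31.
The distinct values are {0, 1, 3, 5, 7, 9, 11, 13, 15, 17, 19, 21, 23, 25, 27, 29, 31}; there are 17 of them.

17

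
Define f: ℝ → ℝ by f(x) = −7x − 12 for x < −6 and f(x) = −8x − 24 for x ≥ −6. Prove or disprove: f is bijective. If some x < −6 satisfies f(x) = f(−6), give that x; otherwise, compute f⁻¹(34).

Both pieces are strictly decreasing (slopes −7 and −8), so each is injective on its own interval.
The left piece maps (−∞, −6) onto (30, ∞); the right piece maps [−6, ∞) onto (−∞, 24].
The images leave a gap (30 has no preimage), so f is not surjective, hence not bijective.
Because the two images are disjoint, no x < −6 has f(x) = f(−6), so we compute f⁻¹(34): 34 lies in (30, ∞), so solve −7x − 12 = 34: x = (34 + 12)/(−7) = −46/7.

-46/7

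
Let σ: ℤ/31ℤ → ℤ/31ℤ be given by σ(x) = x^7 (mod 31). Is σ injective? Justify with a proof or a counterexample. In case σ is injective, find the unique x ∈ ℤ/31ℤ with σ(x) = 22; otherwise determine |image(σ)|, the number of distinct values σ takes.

Since 31 is prime, the nonzero elements of ℤ/31ℤ form a cyclic group of order 30.
As gcd(7, 30) = 1, raising to the 7th power is a bijection on this group: if u^7 ≡ v^7 then (uv^{−1})^7 = 1, and the only element of order dividing gcd(7, 30) = 1 is 1, so u = v.
With σ(0) = 0 this makes σ injective on all of ℤ/31ℤ, hence bijective (finite equal-size domain and codomain). In particular σ is injective.
Since σ is injective, we find the preimage of 22. The inverse of x ↦ x^7 on (ℤ/31ℤ)^× is x ↦ x^13, because 7·13 = 91 = 3·30 + 1 ≡ 1 (mod 30) and x^{30} = 1 for x ≠ 0 (Fermat). So σ⁻¹(22) = 22^13 mod 31.
Repeated squaring mod 31: 22^1 ≡ 22, 22^2 ≡ 22² = 484 ≡ 19, 22^4 ≡ 19² = 361 ≡ 20, 22^8 ≡ 20² = 400 ≡ 28. Since 13 = 8 + 4 + 1, 22^13 ≡ 28·20·22: 28·20 = 560 ≡ 2, then 2·22 = 44 ≡ 13. So 22^13 ≡ 13 (mod 31).
Hence σ⁻¹(22) = 13.

13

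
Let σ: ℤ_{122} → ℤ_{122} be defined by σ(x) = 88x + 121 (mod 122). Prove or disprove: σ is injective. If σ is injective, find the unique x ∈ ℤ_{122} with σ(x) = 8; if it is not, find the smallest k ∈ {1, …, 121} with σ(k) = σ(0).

61

We have gcd(88, 122) = 2 > 1. Taking u = 0 and v = 61: σ(0) = 121 and σ(61) = 88·61 + 121 = 5489 ≡ 121 (mod 122).
So σ(0) = σ(61) while 0 ≠ 61, therefore σ is not injective.
Since σ is not injective, we find the least positive k with σ(k) = σ(0): this means 88k ≡ 0 (mod 122), i.e. 122 ∣ 88k. Since gcd(88, 122) = 2, dividing through by 2 this holds exactly when 61 ∣ 44k, and as gcd(44, 61) = 1, exactly when 61 ∣ k.
The smallest positive such k is 61.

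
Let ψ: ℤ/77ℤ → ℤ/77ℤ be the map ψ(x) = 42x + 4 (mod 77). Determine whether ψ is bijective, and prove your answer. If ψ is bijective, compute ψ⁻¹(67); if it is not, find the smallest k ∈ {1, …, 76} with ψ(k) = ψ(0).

11

We have gcd(42, 77) = 7 > 1. Taking s = 0 and t = 11: ψ(0) = 4 and ψ(11) = 42·11 + 4 = 466 ≡ 4 (mod 77).
So ψ(0) = ψ(11) while 0 ≠ 11, thus ψ is not injective, hence not bijective.
Since ψ is not bijective, we find the least positive k with ψ(k) = ψ(0): this means 42k ≡ 0 (mod 77), i.e. 77 ∣ 42k. Since gcd(42, 77) = 7, dividing through by 7 this holds exactly when 11 ∣ 6k, and as gcd(6, 11) = 1, exactly when 11 ∣ k.
The smallest positive such k is 11.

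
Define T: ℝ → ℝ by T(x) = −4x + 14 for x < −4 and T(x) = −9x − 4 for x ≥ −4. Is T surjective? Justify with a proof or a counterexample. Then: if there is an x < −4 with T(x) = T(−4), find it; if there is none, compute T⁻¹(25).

-9/2

Both pieces are strictly decreasing (slopes −4 and −9), so each is injective on its own interval.
The left piece maps (−∞, −4) onto (30, ∞); the right piece maps [−4, ∞) onto (−∞, 32].
The union (30, ∞) ∪ (−∞, 32] covers ℝ, so T is surjective.
For the follow-up: the images overlap, so an x < −4 with T(x) = T(−4) exists. T(−4) = 32; solving −4x + 14 = 32 for x < −4 gives x = (32 − 14)/(−4) = −9/2.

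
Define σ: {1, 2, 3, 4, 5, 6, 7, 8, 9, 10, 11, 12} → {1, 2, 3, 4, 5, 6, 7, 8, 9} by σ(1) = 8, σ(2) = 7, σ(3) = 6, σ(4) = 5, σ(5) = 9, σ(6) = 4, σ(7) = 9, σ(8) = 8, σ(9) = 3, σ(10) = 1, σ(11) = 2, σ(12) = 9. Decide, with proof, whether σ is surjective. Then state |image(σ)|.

9

Every element of the codomain has a preimage: 1 = σ(10), 2 = σ(11), 3 = σ(9), 4 = σ(6), 5 = σ(4), 6 = σ(3), 7 = σ(2), 8 = σ(1), 9 = σ(5).
Hence σ is surjective.
The image of σ is {1, 2, 3, 4, 5, 6, 7, 8, 9}, which has 9 elements.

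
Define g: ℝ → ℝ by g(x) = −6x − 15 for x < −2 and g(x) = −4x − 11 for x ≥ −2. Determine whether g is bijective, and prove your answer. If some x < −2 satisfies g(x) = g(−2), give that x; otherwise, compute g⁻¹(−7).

-1

Both pieces are strictly decreasing (slopes −6 and −4), so each is injective on its own interval.
The left piece maps (−∞, −2) onto (−3, ∞); the right piece maps [−2, ∞) onto (−∞, −3].
Since −3 = −3, the images partition ℝ: g is injective and surjective, hence bijective.
Because the two images are disjoint, no x < −2 has g(x) = g(−2), so we compute g⁻¹(−7): −7 lies in (−∞, −3], so solve −4x − 11 = −7: x = (−7 + 11)/(−4) = −1.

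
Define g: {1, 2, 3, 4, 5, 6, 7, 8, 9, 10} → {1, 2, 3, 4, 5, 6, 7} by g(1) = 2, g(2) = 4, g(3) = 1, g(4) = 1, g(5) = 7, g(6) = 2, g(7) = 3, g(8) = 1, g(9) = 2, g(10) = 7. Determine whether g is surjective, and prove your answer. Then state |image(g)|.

No element maps to 5, so g is not surjective.
The image of g is {1, 2, 3, 4, 7}, which has 5 elements.

5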